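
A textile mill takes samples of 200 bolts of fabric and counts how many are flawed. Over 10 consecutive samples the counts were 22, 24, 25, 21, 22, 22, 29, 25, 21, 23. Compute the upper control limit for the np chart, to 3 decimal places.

p̄ = Σdᵢ / (k·n) = 234 / (10 × 200) = 0.11700
UCL = np̄ + 3·√(np̄(1−p̄)) = 23.4000 + 3 × √(23.4000×0.88300) = 23.4000 + 3 × 4.5456 = 37.0367

37.037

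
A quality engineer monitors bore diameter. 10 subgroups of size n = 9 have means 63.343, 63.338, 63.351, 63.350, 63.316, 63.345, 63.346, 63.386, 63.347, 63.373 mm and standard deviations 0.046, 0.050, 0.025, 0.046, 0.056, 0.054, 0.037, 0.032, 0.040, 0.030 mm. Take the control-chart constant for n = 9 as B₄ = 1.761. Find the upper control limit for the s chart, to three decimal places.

0.073

s̄ = (0.046 + 0.050 + 0.025 + 0.046 + 0.056 + 0.054 + 0.037 + 0.032 + 0.040 + 0.030) / 10 = 0.0416
UCL_s = B₄·s̄ = 1.761 × 0.0416 = 0.0733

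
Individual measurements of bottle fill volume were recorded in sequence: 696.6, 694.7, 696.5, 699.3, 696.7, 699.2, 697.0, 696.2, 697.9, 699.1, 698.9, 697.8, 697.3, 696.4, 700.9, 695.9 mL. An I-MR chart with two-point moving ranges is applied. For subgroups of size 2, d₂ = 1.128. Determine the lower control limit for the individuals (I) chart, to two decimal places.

X̄ = (696.6 + 694.7 + 696.5 + 699.3 + 696.7 + 699.2 + 697.0 + 696.2 + 697.9 + 699.1 + 698.9 + 697.8 + 697.3 + 696.4 + 700.9 + 695.9) / 16 = 697.5250
Moving ranges: 1.9, 1.8, 2.8, 2.6, 2.5, 2.2, 0.8, 1.7, 1.2, 0.2, 1.1, 0.5, 0.9, 4.5, 5.0; M̄R̄ = 29.7000 / 15 = 1.9800
LCL = X̄ − 3·M̄R̄/d₂ = 697.5250 − 3 × 1.9800 / 1.128 = 692.2590

692.26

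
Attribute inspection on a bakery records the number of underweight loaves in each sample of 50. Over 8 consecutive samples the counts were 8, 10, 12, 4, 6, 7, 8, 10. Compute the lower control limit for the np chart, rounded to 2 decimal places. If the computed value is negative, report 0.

0.30

p̄ = Σdᵢ / (k·n) = 65 / (8 × 50) = 0.16250
LCL = np̄ − 3·√(np̄(1−p̄)) = 8.1250 − 3 × 2.6086 = 0.2993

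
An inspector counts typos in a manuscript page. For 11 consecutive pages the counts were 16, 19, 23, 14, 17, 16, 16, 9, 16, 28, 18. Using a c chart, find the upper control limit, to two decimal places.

c̄ = (16 + 19 + 23 + 14 + 17 + 16 + 16 + 9 + 16 + 28 + 18) / 11 = 192 / 11 = 17.4545
UCL = c̄ + 3√c̄ = 17.4545 + 3 × √17.4545 = 17.4545 + 3 × 4.1779 = 29.9881

29.99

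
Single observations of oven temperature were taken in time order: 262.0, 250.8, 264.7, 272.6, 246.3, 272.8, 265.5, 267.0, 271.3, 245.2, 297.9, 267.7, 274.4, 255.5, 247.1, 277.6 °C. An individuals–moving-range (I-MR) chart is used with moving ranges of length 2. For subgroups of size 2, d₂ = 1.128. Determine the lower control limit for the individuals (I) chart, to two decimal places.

216.60

X̄ = (262.0 + 250.8 + 264.7 + 272.6 + 246.3 + 272.8 + 265.5 + 267.0 + 271.3 + 245.2 + 297.9 + 267.7 + 274.4 + 255.5 + 247.1 + 277.6) / 16 = 264.9000
Moving ranges: 11.2, 13.9, 7.9, 26.3, 26.5, 7.3, 1.5, 4.3, 26.1, 52.7, 30.2, 6.7, 18.9, 8.4, 30.5; M̄R̄ = 272.4000 / 15 = 18.1600
LCL = X̄ − 3·M̄R̄/d₂ = 264.9000 − 3 × 18.1600 / 1.128 = 216.6021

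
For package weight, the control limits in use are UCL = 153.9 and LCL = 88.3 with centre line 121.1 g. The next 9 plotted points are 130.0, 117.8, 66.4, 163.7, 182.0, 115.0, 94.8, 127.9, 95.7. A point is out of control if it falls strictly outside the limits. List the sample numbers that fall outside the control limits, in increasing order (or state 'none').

Compare each point to [88.3, 153.9]: sample 3 = 66.4 < LCL; sample 4 = 163.7 > UCL; sample 5 = 182.0 > UCL.

3, 4, 5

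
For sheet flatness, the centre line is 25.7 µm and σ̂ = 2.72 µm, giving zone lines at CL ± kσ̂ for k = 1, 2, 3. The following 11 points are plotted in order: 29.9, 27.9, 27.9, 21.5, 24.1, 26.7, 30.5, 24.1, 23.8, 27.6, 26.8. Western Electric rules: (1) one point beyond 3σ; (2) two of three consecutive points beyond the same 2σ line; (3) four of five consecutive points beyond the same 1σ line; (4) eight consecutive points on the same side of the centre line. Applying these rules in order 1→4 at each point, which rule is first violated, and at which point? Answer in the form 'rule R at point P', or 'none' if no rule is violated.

none

Zone of each point (C = within 1σ̂, B = 1σ̂–2σ̂, A = 2σ̂–3σ̂, * = beyond 3σ̂; sign = side of CL): 1:+B, 2:+C, 3:+C, 4:-B, 5:-C, 6:+C, 7:+B, 8:-C, 9:-C, 10:+C, 11:+C
No rule fires across all 11 points.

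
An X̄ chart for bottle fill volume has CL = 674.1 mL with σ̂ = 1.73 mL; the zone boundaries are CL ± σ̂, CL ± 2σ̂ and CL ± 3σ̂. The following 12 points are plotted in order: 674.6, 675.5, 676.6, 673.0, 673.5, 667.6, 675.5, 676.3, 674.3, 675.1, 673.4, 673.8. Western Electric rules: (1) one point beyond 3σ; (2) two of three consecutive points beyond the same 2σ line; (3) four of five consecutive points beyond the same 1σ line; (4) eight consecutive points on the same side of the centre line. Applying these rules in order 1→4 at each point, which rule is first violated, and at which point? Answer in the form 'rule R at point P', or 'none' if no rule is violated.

rule 1 at point 6

Zone of each point (C = within 1σ̂, B = 1σ̂–2σ̂, A = 2σ̂–3σ̂, * = beyond 3σ̂; sign = side of CL): 1:+C, 2:+C, 3:+B, 4:-C, 5:-C, 6:-*, 7:+C, 8:+B, 9:+C, 10:+C, 11:-C, 12:-C
Rule 1 (one point beyond the 3σ limits) is satisfied at point 6.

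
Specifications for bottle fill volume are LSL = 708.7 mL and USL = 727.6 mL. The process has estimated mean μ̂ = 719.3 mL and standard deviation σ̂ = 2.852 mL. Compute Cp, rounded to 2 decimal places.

1.10

Cp = (USL − LSL) / (6σ̂) = (727.6 − 708.7) / (6 × 2.852) = 18.9000 / 17.1120 = 1.1045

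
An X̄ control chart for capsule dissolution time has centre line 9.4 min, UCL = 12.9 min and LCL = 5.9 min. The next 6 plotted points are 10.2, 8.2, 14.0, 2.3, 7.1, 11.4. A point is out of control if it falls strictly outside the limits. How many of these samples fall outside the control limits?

2

Compare each point to [5.9, 12.9]: sample 3 = 14.0 > UCL; sample 4 = 2.3 < LCL.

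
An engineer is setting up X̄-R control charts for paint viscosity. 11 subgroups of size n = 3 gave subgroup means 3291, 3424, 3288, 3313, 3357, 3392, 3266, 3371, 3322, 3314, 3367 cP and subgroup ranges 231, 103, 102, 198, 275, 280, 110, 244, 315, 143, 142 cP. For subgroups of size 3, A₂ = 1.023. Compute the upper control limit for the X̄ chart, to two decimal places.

3536.12

X̄̄ = (3291 + 3424 + 3288 + 3313 + 3357 + 3392 + 3266 + 3371 + 3322 + 3314 + 3367) / 11 = 36705.0000 / 11 = 3336.8182
R̄ = (231 + 103 + 102 + 198 + 275 + 280 + 110 + 244 + 315 + 143 + 142) / 11 = 2143.0000 / 11 = 194.8182
UCL = X̄̄ + A₂·R̄ = 3336.8182 + 1.023 × 194.8182 = 3536.1172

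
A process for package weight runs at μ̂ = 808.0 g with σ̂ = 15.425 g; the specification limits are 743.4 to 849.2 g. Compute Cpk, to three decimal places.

0.890

Cpu = (USL − μ̂) / (3σ̂) = (849.2 − 808.0) / (3 × 15.425) = 0.8903; Cpl = (μ̂ − LSL) / (3σ̂) = (808.0 − 743.4) / (3 × 15.425) = 1.3960; Cpk = min(Cpu, Cpl) = 0.8903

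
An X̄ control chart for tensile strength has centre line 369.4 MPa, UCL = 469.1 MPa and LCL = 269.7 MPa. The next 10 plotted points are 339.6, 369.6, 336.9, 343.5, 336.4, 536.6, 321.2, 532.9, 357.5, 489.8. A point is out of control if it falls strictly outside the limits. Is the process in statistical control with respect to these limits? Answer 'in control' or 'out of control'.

out of control

Compare each point to [269.7, 469.1]: sample 6 = 536.6 > UCL; sample 8 = 532.9 > UCL; sample 10 = 489.8 > UCL.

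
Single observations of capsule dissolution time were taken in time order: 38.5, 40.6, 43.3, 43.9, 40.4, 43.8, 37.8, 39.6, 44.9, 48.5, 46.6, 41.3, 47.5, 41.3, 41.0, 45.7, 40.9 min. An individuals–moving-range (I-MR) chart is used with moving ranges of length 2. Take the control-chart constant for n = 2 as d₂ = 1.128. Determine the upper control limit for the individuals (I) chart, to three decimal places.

X̄ = (38.5 + 40.6 + 43.3 + 43.9 + 40.4 + 43.8 + 37.8 + 39.6 + 44.9 + 48.5 + 46.6 + 41.3 + 47.5 + 41.3 + 41.0 + 45.7 + 40.9) / 17 = 42.6824
Moving ranges: 2.1, 2.7, 0.6, 3.5, 3.4, 6.0, 1.8, 5.3, 3.6, 1.9, 5.3, 6.2, 6.2, 0.3, 4.7, 4.8; M̄R̄ = 58.4000 / 16 = 3.6500
UCL = X̄ + 3·M̄R̄/d₂ = 42.6824 + 3 × 3.6500 / 1.128 = 52.3898

52.390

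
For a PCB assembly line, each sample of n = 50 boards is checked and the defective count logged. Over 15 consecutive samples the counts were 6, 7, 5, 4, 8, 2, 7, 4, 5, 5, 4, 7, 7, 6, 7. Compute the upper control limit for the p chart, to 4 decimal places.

0.2458

p̄ = Σdᵢ / (k·n) = 84 / (15 × 50) = 0.11200
UCL = p̄ + 3·√(p̄(1−p̄)/n) = 0.11200 + 3 × √(0.11200×0.88800/50) = 0.11200 + 3 × 0.04460 = 0.24580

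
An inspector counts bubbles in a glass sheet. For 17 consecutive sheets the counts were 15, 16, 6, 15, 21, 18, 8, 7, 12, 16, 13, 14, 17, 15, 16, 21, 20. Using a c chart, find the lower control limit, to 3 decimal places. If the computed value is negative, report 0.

3.201

c̄ = (15 + 16 + 6 + 15 + 21 + 18 + 8 + 7 + 12 + 16 + 13 + 14 + 17 + 15 + 16 + 21 + 20) / 17 = 250 / 17 = 14.7059
LCL = c̄ − 3√c̄ = 14.7059 − 3 × 3.8348 = 3.2014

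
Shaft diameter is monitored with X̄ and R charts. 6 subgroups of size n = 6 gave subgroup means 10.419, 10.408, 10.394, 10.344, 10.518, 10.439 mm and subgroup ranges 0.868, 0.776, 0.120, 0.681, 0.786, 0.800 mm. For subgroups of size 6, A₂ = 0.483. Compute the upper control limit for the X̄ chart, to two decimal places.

10.74

X̄̄ = (10.419 + 10.408 + 10.394 + 10.344 + 10.518 + 10.439) / 6 = 62.5220 / 6 = 10.4203
R̄ = (0.868 + 0.776 + 0.120 + 0.681 + 0.786 + 0.800) / 6 = 4.0310 / 6 = 0.6718
UCL = X̄̄ + A₂·R̄ = 10.4203 + 0.483 × 0.6718 = 10.7448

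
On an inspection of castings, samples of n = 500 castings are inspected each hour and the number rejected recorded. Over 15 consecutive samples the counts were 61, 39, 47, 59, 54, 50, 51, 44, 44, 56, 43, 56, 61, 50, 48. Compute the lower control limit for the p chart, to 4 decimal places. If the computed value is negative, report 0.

0.0612

p̄ = Σdᵢ / (k·n) = 763 / (15 × 500) = 0.10173
LCL = p̄ − 3·√(p̄(1−p̄)/n) = 0.10173 − 3 × 0.01352 = 0.06118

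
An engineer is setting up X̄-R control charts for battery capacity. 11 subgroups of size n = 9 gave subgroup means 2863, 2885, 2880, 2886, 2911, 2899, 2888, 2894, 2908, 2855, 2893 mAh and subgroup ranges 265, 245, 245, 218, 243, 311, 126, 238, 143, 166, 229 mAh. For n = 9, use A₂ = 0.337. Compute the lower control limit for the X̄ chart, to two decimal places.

X̄̄ = (2863 + 2885 + 2880 + 2886 + 2911 + 2899 + 2888 + 2894 + 2908 + 2855 + 2893) / 11 = 31762.0000 / 11 = 2887.4545
R̄ = (265 + 245 + 245 + 218 + 243 + 311 + 126 + 238 + 143 + 166 + 229) / 11 = 2429.0000 / 11 = 220.8182
LCL = X̄̄ − A₂·R̄ = 2887.4545 − 0.337 × 220.8182 = 2813.0388

2813.04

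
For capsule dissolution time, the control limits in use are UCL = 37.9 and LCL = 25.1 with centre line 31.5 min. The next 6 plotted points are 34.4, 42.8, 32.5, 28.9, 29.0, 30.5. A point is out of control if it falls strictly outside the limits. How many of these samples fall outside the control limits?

1

Compare each point to [25.1, 37.9]: sample 2 = 42.8 > UCL.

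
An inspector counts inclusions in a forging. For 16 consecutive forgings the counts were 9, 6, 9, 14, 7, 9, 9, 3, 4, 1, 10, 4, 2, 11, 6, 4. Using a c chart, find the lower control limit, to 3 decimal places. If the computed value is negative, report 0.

0.000

c̄ = (9 + 6 + 9 + 14 + 7 + 9 + 9 + 3 + 4 + 1 + 10 + 4 + 2 + 11 + 6 + 4) / 16 = 108 / 16 = 6.7500
LCL = c̄ − 3√c̄ = 6.7500 − 3 × 2.5981 = -1.0442 → 0 (cannot be negative)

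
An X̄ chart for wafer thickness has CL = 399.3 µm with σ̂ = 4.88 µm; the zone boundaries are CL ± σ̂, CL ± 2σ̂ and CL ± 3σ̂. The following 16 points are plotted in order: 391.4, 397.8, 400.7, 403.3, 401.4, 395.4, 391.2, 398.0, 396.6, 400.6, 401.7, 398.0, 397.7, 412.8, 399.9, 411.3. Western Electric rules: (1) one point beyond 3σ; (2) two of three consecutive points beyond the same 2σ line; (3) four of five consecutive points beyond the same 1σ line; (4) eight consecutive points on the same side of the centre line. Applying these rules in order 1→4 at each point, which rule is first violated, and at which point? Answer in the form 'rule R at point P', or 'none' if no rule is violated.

rule 2 at point 16

Zone of each point (C = within 1σ̂, B = 1σ̂–2σ̂, A = 2σ̂–3σ̂, * = beyond 3σ̂; sign = side of CL): 1:-B, 2:-C, 3:+C, 4:+C, 5:+C, 6:-C, 7:-B, 8:-C, 9:-C, 10:+C, 11:+C, 12:-C, 13:-C, 14:+A, 15:+C, 16:+A
Rule 2 (two of three consecutive points beyond the same 2σ limit) is satisfied at point 16.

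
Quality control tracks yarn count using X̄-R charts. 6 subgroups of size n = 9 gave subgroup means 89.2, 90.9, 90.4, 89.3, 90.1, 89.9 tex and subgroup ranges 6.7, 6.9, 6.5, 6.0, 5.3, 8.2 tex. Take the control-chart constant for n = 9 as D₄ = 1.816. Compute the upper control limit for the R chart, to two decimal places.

11.99

R̄ = (6.7 + 6.9 + 6.5 + 6.0 + 5.3 + 8.2) / 6 = 39.6000 / 6 = 6.6000
UCL_R = D₄·R̄ = 1.816 × 6.6000 = 11.9856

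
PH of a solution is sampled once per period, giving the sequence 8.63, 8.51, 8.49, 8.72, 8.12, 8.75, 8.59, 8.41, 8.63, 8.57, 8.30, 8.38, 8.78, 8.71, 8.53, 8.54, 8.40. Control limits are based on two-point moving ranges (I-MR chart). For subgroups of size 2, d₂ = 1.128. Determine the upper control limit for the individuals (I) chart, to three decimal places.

X̄ = (8.63 + 8.51 + 8.49 + 8.72 + 8.12 + 8.75 + 8.59 + 8.41 + 8.63 + 8.57 + 8.30 + 8.38 + 8.78 + 8.71 + 8.53 + 8.54 + 8.40) / 17 = 8.5329
Moving ranges: 0.12, 0.02, 0.23, 0.60, 0.63, 0.16, 0.18, 0.22, 0.06, 0.27, 0.08, 0.40, 0.07, 0.18, 0.01, 0.14; M̄R̄ = 3.3700 / 16 = 0.2106
UCL = X̄ + 3·M̄R̄/d₂ = 8.5329 + 3 × 0.2106 / 1.128 = 9.0931

9.093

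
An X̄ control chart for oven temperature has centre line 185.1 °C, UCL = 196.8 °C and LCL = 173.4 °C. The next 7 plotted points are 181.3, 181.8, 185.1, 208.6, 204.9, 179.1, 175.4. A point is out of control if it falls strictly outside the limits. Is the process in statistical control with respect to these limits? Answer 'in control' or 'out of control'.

Compare each point to [173.4, 196.8]: sample 4 = 208.6 > UCL; sample 5 = 204.9 > UCL.

out of control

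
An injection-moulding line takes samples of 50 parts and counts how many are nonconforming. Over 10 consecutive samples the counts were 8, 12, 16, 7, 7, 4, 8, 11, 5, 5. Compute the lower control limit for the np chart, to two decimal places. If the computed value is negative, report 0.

p̄ = Σdᵢ / (k·n) = 83 / (10 × 50) = 0.16600
LCL = np̄ − 3·√(np̄(1−p̄)) = 8.3000 − 3 × 2.6310 = 0.4070

0.41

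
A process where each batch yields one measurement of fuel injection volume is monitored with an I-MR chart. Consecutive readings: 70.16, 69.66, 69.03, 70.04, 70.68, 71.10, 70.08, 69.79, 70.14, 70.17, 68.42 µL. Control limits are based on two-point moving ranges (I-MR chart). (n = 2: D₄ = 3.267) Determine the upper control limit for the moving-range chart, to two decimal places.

Moving ranges: 0.50, 0.63, 1.01, 0.64, 0.42, 1.02, 0.29, 0.35, 0.03, 1.75; M̄R̄ = 6.6400 / 10 = 0.6640
UCL_MR = D₄·M̄R̄ = 3.267 × 0.6640 = 2.1693

2.17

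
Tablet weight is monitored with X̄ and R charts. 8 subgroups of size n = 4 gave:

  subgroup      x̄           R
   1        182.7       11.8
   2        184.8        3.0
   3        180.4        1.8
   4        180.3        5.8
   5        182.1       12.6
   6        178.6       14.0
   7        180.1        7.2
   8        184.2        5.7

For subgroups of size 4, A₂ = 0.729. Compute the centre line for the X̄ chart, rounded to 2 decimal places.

181.65

X̄̄ = (182.7 + 184.8 + 180.4 + 180.3 + 182.1 + 178.6 + 180.1 + 184.2) / 8 = 1453.2000 / 8 = 181.6500
CL = X̄̄ = 181.6500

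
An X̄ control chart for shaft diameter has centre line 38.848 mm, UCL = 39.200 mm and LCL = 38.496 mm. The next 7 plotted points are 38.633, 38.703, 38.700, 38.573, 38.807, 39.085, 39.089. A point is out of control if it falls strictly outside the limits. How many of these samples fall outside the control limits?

All 7 points lie within [38.496, 39.200].

0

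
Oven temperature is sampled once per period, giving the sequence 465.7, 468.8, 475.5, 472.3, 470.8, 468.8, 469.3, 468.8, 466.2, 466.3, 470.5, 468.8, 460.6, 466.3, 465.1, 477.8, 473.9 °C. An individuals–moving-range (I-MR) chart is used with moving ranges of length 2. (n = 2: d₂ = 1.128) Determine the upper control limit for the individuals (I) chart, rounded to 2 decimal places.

X̄ = (465.7 + 468.8 + 475.5 + 472.3 + 470.8 + 468.8 + 469.3 + 468.8 + 466.2 + 466.3 + 470.5 + 468.8 + 460.6 + 466.3 + 465.1 + 477.8 + 473.9) / 17 = 469.1471
Moving ranges: 3.1, 6.7, 3.2, 1.5, 2.0, 0.5, 0.5, 2.6, 0.1, 4.2, 1.7, 8.2, 5.7, 1.2, 12.7, 3.9; M̄R̄ = 57.8000 / 16 = 3.6125
UCL = X̄ + 3·M̄R̄/d₂ = 469.1471 + 3 × 3.6125 / 1.128 = 478.7548

478.75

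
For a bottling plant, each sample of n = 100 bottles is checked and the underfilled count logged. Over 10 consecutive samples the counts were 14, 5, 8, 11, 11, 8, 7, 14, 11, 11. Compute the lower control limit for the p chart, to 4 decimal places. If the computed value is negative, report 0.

0.0100

p̄ = Σdᵢ / (k·n) = 100 / (10 × 100) = 0.10000
LCL = p̄ − 3·√(p̄(1−p̄)/n) = 0.10000 − 3 × 0.03000 = 0.01000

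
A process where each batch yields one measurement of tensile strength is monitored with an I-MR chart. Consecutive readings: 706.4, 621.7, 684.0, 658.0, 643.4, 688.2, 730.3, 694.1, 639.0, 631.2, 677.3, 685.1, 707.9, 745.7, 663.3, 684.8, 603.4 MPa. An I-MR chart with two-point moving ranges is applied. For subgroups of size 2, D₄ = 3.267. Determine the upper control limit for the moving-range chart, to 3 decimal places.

137.500

Moving ranges: 84.7, 62.3, 26.0, 14.6, 44.8, 42.1, 36.2, 55.1, 7.8, 46.1, 7.8, 22.8, 37.8, 82.4, 21.5, 81.4; M̄R̄ = 673.4000 / 16 = 42.0875
UCL_MR = D₄·M̄R̄ = 3.267 × 42.0875 = 137.4999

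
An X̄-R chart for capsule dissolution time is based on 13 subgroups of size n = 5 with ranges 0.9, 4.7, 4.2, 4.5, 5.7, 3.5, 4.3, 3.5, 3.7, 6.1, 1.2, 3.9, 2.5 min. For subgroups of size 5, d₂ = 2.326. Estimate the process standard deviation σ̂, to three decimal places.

1.611

R̄ = (0.9 + 4.7 + 4.2 + 4.5 + 5.7 + 3.5 + 4.3 + 3.5 + 3.7 + 6.1 + 1.2 + 3.9 + 2.5) / 13 = 3.7462
σ̂ = R̄ / d₂ = 3.7462 / 2.326 = 1.6106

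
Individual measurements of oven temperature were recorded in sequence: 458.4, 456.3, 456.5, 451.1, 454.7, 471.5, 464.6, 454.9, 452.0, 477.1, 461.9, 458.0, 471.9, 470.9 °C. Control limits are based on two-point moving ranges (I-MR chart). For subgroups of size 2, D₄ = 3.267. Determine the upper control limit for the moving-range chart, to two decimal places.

Moving ranges: 2.1, 0.2, 5.4, 3.6, 16.8, 6.9, 9.7, 2.9, 25.1, 15.2, 3.9, 13.9, 1.0; M̄R̄ = 106.7000 / 13 = 8.2077
UCL_MR = D₄·M̄R̄ = 3.267 × 8.2077 = 26.8145

26.81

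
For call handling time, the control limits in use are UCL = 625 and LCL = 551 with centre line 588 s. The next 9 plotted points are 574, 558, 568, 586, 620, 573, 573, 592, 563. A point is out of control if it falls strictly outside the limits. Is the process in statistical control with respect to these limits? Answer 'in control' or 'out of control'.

in control

All 9 points lie within [551, 625].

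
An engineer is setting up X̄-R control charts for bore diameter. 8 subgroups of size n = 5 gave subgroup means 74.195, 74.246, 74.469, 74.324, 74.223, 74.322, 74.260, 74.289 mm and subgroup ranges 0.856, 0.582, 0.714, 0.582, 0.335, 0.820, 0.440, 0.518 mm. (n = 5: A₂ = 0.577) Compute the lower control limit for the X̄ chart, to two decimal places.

X̄̄ = (74.195 + 74.246 + 74.469 + 74.324 + 74.223 + 74.322 + 74.260 + 74.289) / 8 = 594.3280 / 8 = 74.2910
R̄ = (0.856 + 0.582 + 0.714 + 0.582 + 0.335 + 0.820 + 0.440 + 0.518) / 8 = 4.8470 / 8 = 0.6059
LCL = X̄̄ − A₂·R̄ = 74.2910 − 0.577 × 0.6059 = 73.9414

73.94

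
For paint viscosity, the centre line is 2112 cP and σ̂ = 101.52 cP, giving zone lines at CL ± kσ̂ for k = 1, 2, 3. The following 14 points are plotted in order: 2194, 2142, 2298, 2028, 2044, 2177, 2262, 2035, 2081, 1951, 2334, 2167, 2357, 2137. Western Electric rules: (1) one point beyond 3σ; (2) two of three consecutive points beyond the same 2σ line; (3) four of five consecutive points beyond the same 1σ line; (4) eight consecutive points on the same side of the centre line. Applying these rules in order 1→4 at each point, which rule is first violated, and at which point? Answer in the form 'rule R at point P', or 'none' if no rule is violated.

rule 2 at point 13

Zone of each point (C = within 1σ̂, B = 1σ̂–2σ̂, A = 2σ̂–3σ̂, * = beyond 3σ̂; sign = side of CL): 1:+C, 2:+C, 3:+B, 4:-C, 5:-C, 6:+C, 7:+B, 8:-C, 9:-C, 10:-B, 11:+A, 12:+C, 13:+A, 14:+C
Rule 2 (two of three consecutive points beyond the same 2σ limit) is satisfied at point 13.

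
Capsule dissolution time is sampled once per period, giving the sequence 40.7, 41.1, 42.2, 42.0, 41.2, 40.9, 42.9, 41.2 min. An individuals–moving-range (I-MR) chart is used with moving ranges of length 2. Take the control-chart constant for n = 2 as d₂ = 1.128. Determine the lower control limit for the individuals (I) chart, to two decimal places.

X̄ = (40.7 + 41.1 + 42.2 + 42.0 + 41.2 + 40.9 + 42.9 + 41.2) / 8 = 41.5250
Moving ranges: 0.4, 1.1, 0.2, 0.8, 0.3, 2.0, 1.7; M̄R̄ = 6.5000 / 7 = 0.9286
LCL = X̄ − 3·M̄R̄/d₂ = 41.5250 − 3 × 0.9286 / 1.128 = 39.0554

39.06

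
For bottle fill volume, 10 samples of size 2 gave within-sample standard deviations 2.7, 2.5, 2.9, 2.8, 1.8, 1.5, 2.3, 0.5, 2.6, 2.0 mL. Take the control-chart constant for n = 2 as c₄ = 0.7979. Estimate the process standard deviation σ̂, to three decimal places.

2.707

s̄ = (2.7 + 2.5 + 2.9 + 2.8 + 1.8 + 1.5 + 2.3 + 0.5 + 2.6 + 2.0) / 10 = 2.1600
σ̂ = s̄ / c₄ = 2.1600 / 0.7979 = 2.7071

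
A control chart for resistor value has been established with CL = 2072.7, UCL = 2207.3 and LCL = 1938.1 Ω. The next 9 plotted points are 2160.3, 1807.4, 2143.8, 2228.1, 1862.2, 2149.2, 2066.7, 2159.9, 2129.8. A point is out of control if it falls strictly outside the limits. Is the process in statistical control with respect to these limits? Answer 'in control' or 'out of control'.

out of control

Compare each point to [1938.1, 2207.3]: sample 2 = 1807.4 < LCL; sample 4 = 2228.1 > UCL; sample 5 = 1862.2 < LCL.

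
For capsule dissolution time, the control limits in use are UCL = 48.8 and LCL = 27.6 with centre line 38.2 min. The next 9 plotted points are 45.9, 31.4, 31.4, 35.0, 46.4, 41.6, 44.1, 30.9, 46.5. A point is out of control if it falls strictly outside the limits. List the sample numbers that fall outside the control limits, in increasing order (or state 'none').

none

All 9 points lie within [27.6, 48.8].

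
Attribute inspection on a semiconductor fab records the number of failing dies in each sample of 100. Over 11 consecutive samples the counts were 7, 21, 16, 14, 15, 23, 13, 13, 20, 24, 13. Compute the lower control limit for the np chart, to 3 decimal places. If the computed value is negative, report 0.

5.199

p̄ = Σdᵢ / (k·n) = 179 / (11 × 100) = 0.16273
LCL = np̄ − 3·√(np̄(1−p̄)) = 16.2727 − 3 × 3.6912 = 5.1992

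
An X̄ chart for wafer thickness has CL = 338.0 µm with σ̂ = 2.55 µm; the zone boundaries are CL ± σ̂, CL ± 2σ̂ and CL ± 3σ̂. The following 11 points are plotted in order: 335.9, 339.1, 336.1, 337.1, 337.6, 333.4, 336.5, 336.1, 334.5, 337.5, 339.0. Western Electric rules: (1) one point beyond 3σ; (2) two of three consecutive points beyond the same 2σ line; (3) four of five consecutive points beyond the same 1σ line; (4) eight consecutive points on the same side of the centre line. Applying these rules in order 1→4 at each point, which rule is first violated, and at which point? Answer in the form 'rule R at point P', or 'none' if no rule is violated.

rule 4 at point 10

Zone of each point (C = within 1σ̂, B = 1σ̂–2σ̂, A = 2σ̂–3σ̂, * = beyond 3σ̂; sign = side of CL): 1:-C, 2:+C, 3:-C, 4:-C, 5:-C, 6:-B, 7:-C, 8:-C, 9:-B, 10:-C, 11:+C
Rule 4 (eight consecutive points on the same side of the centre line) is satisfied at point 10.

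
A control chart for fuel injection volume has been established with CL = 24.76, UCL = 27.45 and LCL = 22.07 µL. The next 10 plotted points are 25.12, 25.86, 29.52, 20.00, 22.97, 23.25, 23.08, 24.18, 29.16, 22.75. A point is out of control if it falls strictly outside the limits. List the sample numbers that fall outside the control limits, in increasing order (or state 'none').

3, 4, 9

Compare each point to [22.07, 27.45]: sample 3 = 29.52 > UCL; sample 4 = 20.00 < LCL; sample 9 = 29.16 > UCL.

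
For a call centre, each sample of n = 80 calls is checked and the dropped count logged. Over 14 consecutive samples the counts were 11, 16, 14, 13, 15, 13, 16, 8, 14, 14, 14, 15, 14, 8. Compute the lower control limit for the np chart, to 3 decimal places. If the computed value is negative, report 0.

p̄ = Σdᵢ / (k·n) = 185 / (14 × 80) = 0.16518
LCL = np̄ − 3·√(np̄(1−p̄)) = 13.2143 − 3 × 3.3214 = 3.2501

3.250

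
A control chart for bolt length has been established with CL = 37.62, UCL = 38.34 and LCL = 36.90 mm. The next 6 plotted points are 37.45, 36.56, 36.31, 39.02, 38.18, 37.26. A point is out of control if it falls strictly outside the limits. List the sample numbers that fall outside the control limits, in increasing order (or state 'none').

2, 3, 4

Compare each point to [36.90, 38.34]: sample 2 = 36.56 < LCL; sample 3 = 36.31 < LCL; sample 4 = 39.02 > UCL.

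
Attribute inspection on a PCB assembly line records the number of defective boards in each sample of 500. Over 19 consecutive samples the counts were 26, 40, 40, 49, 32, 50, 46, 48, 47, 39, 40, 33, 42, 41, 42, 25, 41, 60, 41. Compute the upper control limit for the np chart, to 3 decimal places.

p̄ = Σdᵢ / (k·n) = 782 / (19 × 500) = 0.08232
UCL = np̄ + 3·√(np̄(1−p̄)) = 41.1579 + 3 × √(41.1579×0.91768) = 41.1579 + 3 × 6.1457 = 59.5951

59.595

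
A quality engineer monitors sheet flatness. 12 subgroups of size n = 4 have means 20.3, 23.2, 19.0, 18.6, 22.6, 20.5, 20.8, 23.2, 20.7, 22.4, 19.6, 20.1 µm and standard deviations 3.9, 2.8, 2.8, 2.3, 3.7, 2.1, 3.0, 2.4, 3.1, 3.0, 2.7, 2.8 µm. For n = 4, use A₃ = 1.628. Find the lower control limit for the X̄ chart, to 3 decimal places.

16.223

X̄̄ = (20.3 + 23.2 + 19.0 + 18.6 + 22.6 + 20.5 + 20.8 + 23.2 + 20.7 + 22.4 + 19.6 + 20.1) / 12 = 20.9167
s̄ = (3.9 + 2.8 + 2.8 + 2.3 + 3.7 + 2.1 + 3.0 + 2.4 + 3.1 + 3.0 + 2.7 + 2.8) / 12 = 2.8833
LCL = X̄̄ − A₃·s̄ = 20.9167 − 1.628 × 2.8833 = 16.2226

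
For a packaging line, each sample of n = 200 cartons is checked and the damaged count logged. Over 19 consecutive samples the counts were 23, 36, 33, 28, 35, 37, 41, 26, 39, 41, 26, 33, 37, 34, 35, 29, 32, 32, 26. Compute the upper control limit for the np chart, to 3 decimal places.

p̄ = Σdᵢ / (k·n) = 623 / (19 × 200) = 0.16395
UCL = np̄ + 3·√(np̄(1−p̄)) = 32.7895 + 3 × √(32.7895×0.83605) = 32.7895 + 3 × 5.2358 = 48.4969

48.497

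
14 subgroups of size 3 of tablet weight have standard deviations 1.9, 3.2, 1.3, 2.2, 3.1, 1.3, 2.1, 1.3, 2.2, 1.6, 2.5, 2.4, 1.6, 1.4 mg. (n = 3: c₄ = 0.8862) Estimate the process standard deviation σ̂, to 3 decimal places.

s̄ = (1.9 + 3.2 + 1.3 + 2.2 + 3.1 + 1.3 + 2.1 + 1.3 + 2.2 + 1.6 + 2.5 + 2.4 + 1.6 + 1.4) / 14 = 2.0071
σ̂ = s̄ / c₄ = 2.0071 / 0.8862 = 2.2649

2.265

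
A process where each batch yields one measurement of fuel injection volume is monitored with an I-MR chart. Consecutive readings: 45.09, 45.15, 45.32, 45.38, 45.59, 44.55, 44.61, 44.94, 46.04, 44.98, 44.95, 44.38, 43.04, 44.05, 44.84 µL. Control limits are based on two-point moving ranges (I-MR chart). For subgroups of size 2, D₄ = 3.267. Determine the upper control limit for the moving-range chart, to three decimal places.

Moving ranges: 0.06, 0.17, 0.06, 0.21, 1.04, 0.06, 0.33, 1.10, 1.06, 0.03, 0.57, 1.34, 1.01, 0.79; M̄R̄ = 7.8300 / 14 = 0.5593
UCL_MR = D₄·M̄R̄ = 3.267 × 0.5593 = 1.8272

1.827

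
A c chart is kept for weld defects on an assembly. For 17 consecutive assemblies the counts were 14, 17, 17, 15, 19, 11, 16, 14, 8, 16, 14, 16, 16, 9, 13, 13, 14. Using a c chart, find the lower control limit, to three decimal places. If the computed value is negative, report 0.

2.916

c̄ = (14 + 17 + 17 + 15 + 19 + 11 + 16 + 14 + 8 + 16 + 14 + 16 + 16 + 9 + 13 + 13 + 14) / 17 = 242 / 17 = 14.2353
LCL = c̄ − 3√c̄ = 14.2353 − 3 × 3.7730 = 2.9164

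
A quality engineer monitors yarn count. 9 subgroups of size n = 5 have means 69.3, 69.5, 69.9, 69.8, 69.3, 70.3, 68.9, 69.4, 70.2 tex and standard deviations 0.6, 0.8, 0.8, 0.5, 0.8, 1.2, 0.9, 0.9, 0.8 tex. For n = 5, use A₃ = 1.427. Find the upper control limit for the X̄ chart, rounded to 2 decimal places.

70.78

X̄̄ = (69.3 + 69.5 + 69.9 + 69.8 + 69.3 + 70.3 + 68.9 + 69.4 + 70.2) / 9 = 69.6222
s̄ = (0.6 + 0.8 + 0.8 + 0.5 + 0.8 + 1.2 + 0.9 + 0.9 + 0.8) / 9 = 0.8111
UCL = X̄̄ + A₃·s̄ = 69.6222 + 1.427 × 0.8111 = 70.7797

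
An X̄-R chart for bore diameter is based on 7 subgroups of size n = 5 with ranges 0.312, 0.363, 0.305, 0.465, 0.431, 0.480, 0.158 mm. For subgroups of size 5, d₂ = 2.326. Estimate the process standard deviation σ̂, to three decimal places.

0.154

R̄ = (0.312 + 0.363 + 0.305 + 0.465 + 0.431 + 0.480 + 0.158) / 7 = 0.3591
σ̂ = R̄ / d₂ = 0.3591 / 2.326 = 0.1544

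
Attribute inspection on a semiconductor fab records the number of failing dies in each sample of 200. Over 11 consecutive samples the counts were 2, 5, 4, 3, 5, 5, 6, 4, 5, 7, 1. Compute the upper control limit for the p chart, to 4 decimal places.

0.0520

p̄ = Σdᵢ / (k·n) = 47 / (11 × 200) = 0.02136
UCL = p̄ + 3·√(p̄(1−p̄)/n) = 0.02136 + 3 × √(0.02136×0.97864/200) = 0.02136 + 3 × 0.01022 = 0.05204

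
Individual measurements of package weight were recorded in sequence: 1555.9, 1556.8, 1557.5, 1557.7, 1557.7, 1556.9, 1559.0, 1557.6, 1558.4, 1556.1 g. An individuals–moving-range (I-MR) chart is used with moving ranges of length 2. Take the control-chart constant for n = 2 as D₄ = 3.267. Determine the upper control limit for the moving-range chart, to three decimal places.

Moving ranges: 0.9, 0.7, 0.2, 0.0, 0.8, 2.1, 1.4, 0.8, 2.3; M̄R̄ = 9.2000 / 9 = 1.0222
UCL_MR = D₄·M̄R̄ = 3.267 × 1.0222 = 3.3396

3.340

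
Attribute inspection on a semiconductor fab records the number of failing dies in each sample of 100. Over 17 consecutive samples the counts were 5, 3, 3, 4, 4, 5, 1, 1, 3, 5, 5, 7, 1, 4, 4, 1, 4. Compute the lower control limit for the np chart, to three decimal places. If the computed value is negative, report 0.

0.000

p̄ = Σdᵢ / (k·n) = 60 / (17 × 100) = 0.03529
LCL = np̄ − 3·√(np̄(1−p̄)) = 3.5294 − 3 × 1.8452 = -2.0063 → 0 (negative, so LCL = 0)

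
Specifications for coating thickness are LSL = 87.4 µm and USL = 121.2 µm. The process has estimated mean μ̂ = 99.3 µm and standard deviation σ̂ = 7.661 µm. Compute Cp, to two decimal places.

Cp = (USL − LSL) / (6σ̂) = (121.2 − 87.4) / (6 × 7.661) = 33.8000 / 45.9660 = 0.7353

0.74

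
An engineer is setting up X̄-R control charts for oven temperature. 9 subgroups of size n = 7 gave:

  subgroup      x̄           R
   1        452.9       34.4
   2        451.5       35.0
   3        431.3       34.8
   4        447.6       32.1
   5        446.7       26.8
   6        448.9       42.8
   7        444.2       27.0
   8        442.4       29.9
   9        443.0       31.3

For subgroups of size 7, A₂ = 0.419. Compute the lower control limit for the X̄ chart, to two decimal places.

X̄̄ = (452.9 + 451.5 + 431.3 + 447.6 + 446.7 + 448.9 + 444.2 + 442.4 + 443.0) / 9 = 4008.5000 / 9 = 445.3889
R̄ = (34.4 + 35.0 + 34.8 + 32.1 + 26.8 + 42.8 + 27.0 + 29.9 + 31.3) / 9 = 294.1000 / 9 = 32.6778
LCL = X̄̄ − A₂·R̄ = 445.3889 − 0.419 × 32.6778 = 431.6969

431.70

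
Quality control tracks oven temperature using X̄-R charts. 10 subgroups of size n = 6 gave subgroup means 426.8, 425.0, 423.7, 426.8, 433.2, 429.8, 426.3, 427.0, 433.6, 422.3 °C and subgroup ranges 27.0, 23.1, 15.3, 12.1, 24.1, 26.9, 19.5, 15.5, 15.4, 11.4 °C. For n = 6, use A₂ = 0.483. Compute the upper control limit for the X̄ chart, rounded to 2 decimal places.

X̄̄ = (426.8 + 425.0 + 423.7 + 426.8 + 433.2 + 429.8 + 426.3 + 427.0 + 433.6 + 422.3) / 10 = 4274.5000 / 10 = 427.4500
R̄ = (27.0 + 23.1 + 15.3 + 12.1 + 24.1 + 26.9 + 19.5 + 15.5 + 15.4 + 11.4) / 10 = 190.3000 / 10 = 19.0300
UCL = X̄̄ + A₂·R̄ = 427.4500 + 0.483 × 19.0300 = 436.6415

436.64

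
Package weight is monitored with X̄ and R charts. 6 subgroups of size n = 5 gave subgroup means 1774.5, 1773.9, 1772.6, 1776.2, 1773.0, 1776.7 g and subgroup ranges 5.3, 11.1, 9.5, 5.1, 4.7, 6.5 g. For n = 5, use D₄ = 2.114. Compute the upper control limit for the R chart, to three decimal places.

R̄ = (5.3 + 11.1 + 9.5 + 5.1 + 4.7 + 6.5) / 6 = 42.2000 / 6 = 7.0333
UCL_R = D₄·R̄ = 2.114 × 7.0333 = 14.8685

14.868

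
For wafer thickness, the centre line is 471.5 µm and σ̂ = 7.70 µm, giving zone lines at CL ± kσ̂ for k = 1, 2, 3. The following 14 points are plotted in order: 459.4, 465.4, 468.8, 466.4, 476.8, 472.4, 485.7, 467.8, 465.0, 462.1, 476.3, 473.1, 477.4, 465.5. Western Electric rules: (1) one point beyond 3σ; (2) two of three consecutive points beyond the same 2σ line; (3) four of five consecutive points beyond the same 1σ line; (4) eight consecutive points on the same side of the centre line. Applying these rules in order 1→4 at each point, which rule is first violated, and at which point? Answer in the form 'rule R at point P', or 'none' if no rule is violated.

Zone of each point (C = within 1σ̂, B = 1σ̂–2σ̂, A = 2σ̂–3σ̂, * = beyond 3σ̂; sign = side of CL): 1:-B, 2:-C, 3:-C, 4:-C, 5:+C, 6:+C, 7:+B, 8:-C, 9:-C, 10:-B, 11:+C, 12:+C, 13:+C, 14:-C
No rule fires across all 14 points.

none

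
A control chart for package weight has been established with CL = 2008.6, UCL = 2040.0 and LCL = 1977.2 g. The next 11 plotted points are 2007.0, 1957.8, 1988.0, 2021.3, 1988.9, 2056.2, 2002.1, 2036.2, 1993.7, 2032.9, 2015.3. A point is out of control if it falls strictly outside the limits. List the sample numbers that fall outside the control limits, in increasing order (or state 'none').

Compare each point to [1977.2, 2040.0]: sample 2 = 1957.8 < LCL; sample 6 = 2056.2 > UCL.

2, 6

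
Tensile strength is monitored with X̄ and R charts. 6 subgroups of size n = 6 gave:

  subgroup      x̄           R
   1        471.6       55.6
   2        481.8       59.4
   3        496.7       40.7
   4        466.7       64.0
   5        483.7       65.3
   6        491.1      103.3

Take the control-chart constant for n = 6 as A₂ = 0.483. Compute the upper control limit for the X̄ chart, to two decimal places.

X̄̄ = (471.6 + 481.8 + 496.7 + 466.7 + 483.7 + 491.1) / 6 = 2891.6000 / 6 = 481.9333
R̄ = (55.6 + 59.4 + 40.7 + 64.0 + 65.3 + 103.3) / 6 = 388.3000 / 6 = 64.7167
UCL = X̄̄ + A₂·R̄ = 481.9333 + 0.483 × 64.7167 = 513.1915

513.19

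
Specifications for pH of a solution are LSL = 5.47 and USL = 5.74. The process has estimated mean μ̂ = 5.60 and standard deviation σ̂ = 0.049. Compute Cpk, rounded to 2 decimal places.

Cpu = (USL − μ̂) / (3σ̂) = (5.74 − 5.60) / (3 × 0.049) = 0.9524; Cpl = (μ̂ − LSL) / (3σ̂) = (5.60 − 5.47) / (3 × 0.049) = 0.8844; Cpk = min(Cpu, Cpl) = 0.8844

0.88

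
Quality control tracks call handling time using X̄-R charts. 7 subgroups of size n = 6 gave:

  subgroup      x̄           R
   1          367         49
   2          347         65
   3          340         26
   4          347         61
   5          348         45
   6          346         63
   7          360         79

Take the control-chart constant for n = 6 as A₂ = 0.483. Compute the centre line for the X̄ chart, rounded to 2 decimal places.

X̄̄ = (367 + 347 + 340 + 347 + 348 + 346 + 360) / 7 = 2455.0000 / 7 = 350.7143
CL = X̄̄ = 350.7143

350.71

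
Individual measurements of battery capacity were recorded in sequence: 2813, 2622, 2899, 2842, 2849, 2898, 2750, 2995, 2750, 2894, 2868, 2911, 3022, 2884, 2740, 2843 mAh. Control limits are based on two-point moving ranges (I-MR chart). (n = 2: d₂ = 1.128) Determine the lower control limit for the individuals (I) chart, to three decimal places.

X̄ = (2813 + 2622 + 2899 + 2842 + 2849 + 2898 + 2750 + 2995 + 2750 + 2894 + 2868 + 2911 + 3022 + 2884 + 2740 + 2843) / 16 = 2848.7500
Moving ranges: 191, 277, 57, 7, 49, 148, 245, 245, 144, 26, 43, 111, 138, 144, 103; M̄R̄ = 1928.0000 / 15 = 128.5333
LCL = X̄ − 3·M̄R̄/d₂ = 2848.7500 − 3 × 128.5333 / 1.128 = 2506.9060

2506.906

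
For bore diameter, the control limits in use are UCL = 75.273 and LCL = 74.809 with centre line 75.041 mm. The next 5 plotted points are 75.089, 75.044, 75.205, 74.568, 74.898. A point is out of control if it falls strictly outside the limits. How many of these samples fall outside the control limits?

1

Compare each point to [74.809, 75.273]: sample 4 = 74.568 < LCL.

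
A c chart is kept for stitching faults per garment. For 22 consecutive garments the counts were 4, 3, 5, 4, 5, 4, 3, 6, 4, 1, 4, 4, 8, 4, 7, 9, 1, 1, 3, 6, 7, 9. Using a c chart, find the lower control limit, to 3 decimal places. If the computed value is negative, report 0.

c̄ = (4 + 3 + 5 + 4 + 5 + 4 + 3 + 6 + 4 + 1 + 4 + 4 + 8 + 4 + 7 + 9 + 1 + 1 + 3 + 6 + 7 + 9) / 22 = 102 / 22 = 4.6364
LCL = c̄ − 3√c̄ = 4.6364 − 3 × 2.1532 = -1.8233 → 0 (cannot be negative)

0.000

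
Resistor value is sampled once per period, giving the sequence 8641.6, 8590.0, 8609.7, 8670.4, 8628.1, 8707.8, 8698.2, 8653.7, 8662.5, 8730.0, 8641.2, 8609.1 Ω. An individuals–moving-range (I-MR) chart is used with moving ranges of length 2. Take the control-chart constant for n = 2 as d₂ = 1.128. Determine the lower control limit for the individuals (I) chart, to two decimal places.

X̄ = (8641.6 + 8590.0 + 8609.7 + 8670.4 + 8628.1 + 8707.8 + 8698.2 + 8653.7 + 8662.5 + 8730.0 + 8641.2 + 8609.1) / 12 = 8653.5250
Moving ranges: 51.6, 19.7, 60.7, 42.3, 79.7, 9.6, 44.5, 8.8, 67.5, 88.8, 32.1; M̄R̄ = 505.3000 / 11 = 45.9364
LCL = X̄ − 3·M̄R̄/d₂ = 8653.5250 − 3 × 45.9364 / 1.128 = 8531.3538

8531.35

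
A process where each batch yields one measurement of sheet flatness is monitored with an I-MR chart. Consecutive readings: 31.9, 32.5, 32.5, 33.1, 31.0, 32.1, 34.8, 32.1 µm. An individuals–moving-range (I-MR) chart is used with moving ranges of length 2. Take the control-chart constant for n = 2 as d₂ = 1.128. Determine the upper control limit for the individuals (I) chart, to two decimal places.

36.22

X̄ = (31.9 + 32.5 + 32.5 + 33.1 + 31.0 + 32.1 + 34.8 + 32.1) / 8 = 32.5000
Moving ranges: 0.6, 0.0, 0.6, 2.1, 1.1, 2.7, 2.7; M̄R̄ = 9.8000 / 7 = 1.4000
UCL = X̄ + 3·M̄R̄/d₂ = 32.5000 + 3 × 1.4000 / 1.128 = 36.2234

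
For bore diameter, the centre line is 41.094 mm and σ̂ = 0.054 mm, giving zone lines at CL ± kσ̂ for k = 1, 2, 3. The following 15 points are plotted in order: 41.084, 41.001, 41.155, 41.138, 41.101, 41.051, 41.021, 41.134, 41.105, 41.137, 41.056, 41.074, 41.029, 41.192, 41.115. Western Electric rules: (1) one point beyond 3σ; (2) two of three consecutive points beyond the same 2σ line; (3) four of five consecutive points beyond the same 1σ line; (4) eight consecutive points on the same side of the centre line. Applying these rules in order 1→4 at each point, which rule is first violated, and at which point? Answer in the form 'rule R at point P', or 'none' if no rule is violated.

none

Zone of each point (C = within 1σ̂, B = 1σ̂–2σ̂, A = 2σ̂–3σ̂, * = beyond 3σ̂; sign = side of CL): 1:-C, 2:-B, 3:+B, 4:+C, 5:+C, 6:-C, 7:-B, 8:+C, 9:+C, 10:+C, 11:-C, 12:-C, 13:-B, 14:+B, 15:+C
No rule fires across all 15 points.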